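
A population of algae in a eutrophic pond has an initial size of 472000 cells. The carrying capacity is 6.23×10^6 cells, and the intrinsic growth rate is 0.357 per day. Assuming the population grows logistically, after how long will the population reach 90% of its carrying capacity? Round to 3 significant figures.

13.2 days

A = (K − N₀)/N₀ = (6.23×10^6 − 472000)/472000 = 12.199.
Solve 6.23×10^6/(1 + 12.199·e^(−0.357t)) = 5.607×10^6: 1 + 12.199·e^(−0.357t) = 1.1111, so e^(−0.357t) = 0.0091081.
−0.357·t = ln(0.0091081) = -4.6986, so t = 4.6986/0.357 = 13.161.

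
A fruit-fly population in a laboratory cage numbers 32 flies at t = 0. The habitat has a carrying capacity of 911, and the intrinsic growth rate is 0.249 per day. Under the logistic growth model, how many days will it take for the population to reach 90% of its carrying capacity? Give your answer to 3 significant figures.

A = (K − N₀)/N₀ = (911 − 32)/32 = 27.469.
Solve 911/(1 + 27.469·e^(−0.249t)) = 819.9: 1 + 27.469·e^(−0.249t) = 1.1111, so e^(−0.249t) = 0.004045.
−0.249·t = ln(0.004045) = -5.5103, so t = 5.5103/0.249 = 22.13.

22.1 days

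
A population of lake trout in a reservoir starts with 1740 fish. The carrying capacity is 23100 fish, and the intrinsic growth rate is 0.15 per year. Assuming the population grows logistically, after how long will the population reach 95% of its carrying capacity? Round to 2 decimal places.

36.35 years

A = (K − N₀)/N₀ = (23100 − 1740)/1740 = 12.276.
Solve 23100/(1 + 12.276·e^(−0.15t)) = 21945: 1 + 12.276·e^(−0.15t) = 1.0526, so e^(−0.15t) = 0.0042874.
−0.15·t = ln(0.0042874) = -5.4521, so t = 5.4521/0.15 = 36.347.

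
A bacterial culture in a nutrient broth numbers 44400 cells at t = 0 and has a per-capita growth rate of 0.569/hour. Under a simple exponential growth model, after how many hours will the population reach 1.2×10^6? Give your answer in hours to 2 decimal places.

Set N₀·e^(rt) = 1.2×10^6: e^(0.569·t) = 1.2×10^6/44400 = 27.027.
0.569·t = ln(27.027) = 3.2968, so t = 3.2968/0.569 = 5.7941.

5.79 hours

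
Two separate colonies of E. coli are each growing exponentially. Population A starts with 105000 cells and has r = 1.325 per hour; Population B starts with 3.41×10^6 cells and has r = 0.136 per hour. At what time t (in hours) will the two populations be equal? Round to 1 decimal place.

Set 105000·e^(1.325t) = 3.41×10^6·e^(0.136t).
e^((1.325 − 0.136)t) = 3.41×10^6/105000 → e^(1.189·t) = 32.476.
1.189·t = ln(32.476) = 3.4805, so t = 3.4805/1.189 = 2.9273.

2.9 hours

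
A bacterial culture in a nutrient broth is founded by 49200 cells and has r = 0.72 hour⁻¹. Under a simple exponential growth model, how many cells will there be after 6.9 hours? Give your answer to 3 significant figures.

N(t) = N₀·e^(rt) = 49200 × e^(0.72×6.9) = 49200 × e^4.968.
e^4.968 ≈ 143.74, so N ≈ 49200 × 143.74 = 7.071965×10^6.

7070000 cells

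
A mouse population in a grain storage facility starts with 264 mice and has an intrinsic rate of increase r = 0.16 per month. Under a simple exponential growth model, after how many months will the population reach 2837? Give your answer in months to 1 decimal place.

Set N₀·e^(rt) = 2837: e^(0.16·t) = 2837/264 = 10.746.
0.16·t = ln(10.746) = 2.3746, so t = 2.3746/0.16 = 14.841.

14.8 months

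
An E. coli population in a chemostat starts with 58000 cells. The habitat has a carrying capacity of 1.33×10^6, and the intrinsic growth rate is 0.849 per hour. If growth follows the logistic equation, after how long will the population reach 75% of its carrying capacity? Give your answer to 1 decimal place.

4.9 hours

A = (K − N₀)/N₀ = (1.33×10^6 − 58000)/58000 = 21.931.
Solve 1.33×10^6/(1 + 21.931·e^(−0.849t)) = 997500: 1 + 21.931·e^(−0.849t) = 1.3333, so e^(−0.849t) = 0.0151992.
−0.849·t = ln(0.0151992) = -4.1865, so t = 4.1865/0.849 = 4.9311.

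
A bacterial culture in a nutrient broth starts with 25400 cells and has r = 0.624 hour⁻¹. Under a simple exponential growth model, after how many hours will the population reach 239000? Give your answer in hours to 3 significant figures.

3.59 hours

Set N₀·e^(rt) = 239000: e^(0.624·t) = 239000/25400 = 9.4094.
0.624·t = ln(9.4094) = 2.2417, so t = 2.2417/0.624 = 3.5925.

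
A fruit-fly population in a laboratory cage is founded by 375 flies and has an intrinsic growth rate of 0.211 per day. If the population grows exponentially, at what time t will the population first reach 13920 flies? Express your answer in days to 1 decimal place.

17.1 days

Set N₀·e^(rt) = 13920: e^(0.211·t) = 13920/375 = 37.12.
0.211·t = ln(37.12) = 3.6142, so t = 3.6142/0.211 = 17.129.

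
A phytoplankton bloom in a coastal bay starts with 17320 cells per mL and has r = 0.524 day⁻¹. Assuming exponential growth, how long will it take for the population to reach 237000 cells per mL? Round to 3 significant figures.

Set N₀·e^(rt) = 237000: e^(0.524·t) = 237000/17320 = 13.684.
0.524·t = ln(13.684) = 2.6162, so t = 2.6162/0.524 = 4.9927.

4.99 days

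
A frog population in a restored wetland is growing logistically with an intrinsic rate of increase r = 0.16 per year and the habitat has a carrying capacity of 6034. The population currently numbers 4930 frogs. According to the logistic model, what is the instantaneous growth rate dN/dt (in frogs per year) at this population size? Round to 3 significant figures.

dN/dt = rN(1 − N/K) = 0.16 × 4930 × (1 − 4930/6034).
1 − 4930/6034 = 0.18296; dN/dt = 0.16 × 4930 × 0.18296 = 144.32.

144 frogs per year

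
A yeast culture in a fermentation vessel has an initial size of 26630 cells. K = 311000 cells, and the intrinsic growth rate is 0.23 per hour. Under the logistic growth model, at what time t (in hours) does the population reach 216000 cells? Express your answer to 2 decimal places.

13.87 hours

A = (K − N₀)/N₀ = (311000 − 26630)/26630 = 10.679.
Solve 311000/(1 + 10.679·e^(−0.23t)) = 216000: 1 + 10.679·e^(−0.23t) = 1.4398, so e^(−0.23t) = 0.0411867.
−0.23·t = ln(0.0411867) = -3.1896, so t = 3.1896/0.23 = 13.868.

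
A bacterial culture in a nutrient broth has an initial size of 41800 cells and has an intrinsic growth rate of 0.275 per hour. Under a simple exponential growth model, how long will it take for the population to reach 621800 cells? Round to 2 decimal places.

9.82 hours

Set N₀·e^(rt) = 621800: e^(0.275·t) = 621800/41800 = 14.876.
0.275·t = ln(14.876) = 2.6997, so t = 2.6997/0.275 = 9.8172.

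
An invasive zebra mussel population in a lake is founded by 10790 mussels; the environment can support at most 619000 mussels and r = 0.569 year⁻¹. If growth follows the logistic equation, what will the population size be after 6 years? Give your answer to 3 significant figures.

217000 mussels

A = (K − N₀)/N₀ = (619000 − 10790)/10790 = 56.368.
N(t) = K/(1 + A·e^(−rt)) = 619000/(1 + 56.368×e^(−0.569×6)).
e^(−3.414) = 0.032909; denominator = 1 + 56.368×0.032909 = 2.855.
N = 619000/2.855 = 216810.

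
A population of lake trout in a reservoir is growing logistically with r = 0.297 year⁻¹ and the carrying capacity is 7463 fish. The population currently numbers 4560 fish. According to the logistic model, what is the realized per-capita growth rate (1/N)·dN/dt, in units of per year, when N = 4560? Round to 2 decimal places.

(1/N)·dN/dt = r(1 − N/K) = 0.297 × (1 − 4560/7463).
= 0.297 × 0.38899 = 0.11553.

0.12 per year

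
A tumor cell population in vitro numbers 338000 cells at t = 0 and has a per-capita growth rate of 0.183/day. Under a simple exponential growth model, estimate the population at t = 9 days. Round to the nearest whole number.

N(t) = N₀·e^(rt) = 338000 × e^(0.183×9) = 338000 × e^1.647.
e^1.647 ≈ 5.1914, so N ≈ 338000 × 5.1914 = 1.754687×10^6.

1754687 cells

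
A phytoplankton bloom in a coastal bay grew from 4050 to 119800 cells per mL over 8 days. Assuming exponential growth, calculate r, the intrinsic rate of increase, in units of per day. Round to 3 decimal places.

From N(t) = N₀·e^(rt): e^(r·8) = 119800/4050 = 29.58.
r·8 = ln(29.58) = 3.3871, so r = 3.3871/8 = 0.42339.

0.423 per day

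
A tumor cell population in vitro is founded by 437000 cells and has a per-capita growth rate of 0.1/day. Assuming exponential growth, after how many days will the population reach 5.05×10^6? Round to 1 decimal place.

24.5 days

Set N₀·e^(rt) = 5.05×10^6: e^(0.1·t) = 5.05×10^6/437000 = 11.556.
0.1·t = ln(11.556) = 2.4472, so t = 2.4472/0.1 = 24.472.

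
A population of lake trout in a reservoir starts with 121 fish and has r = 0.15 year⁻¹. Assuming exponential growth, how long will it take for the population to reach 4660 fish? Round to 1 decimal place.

Set N₀·e^(rt) = 4660: e^(0.15·t) = 4660/121 = 38.512.
0.15·t = ln(38.512) = 3.651, so t = 3.651/0.15 = 24.34.

24.3 years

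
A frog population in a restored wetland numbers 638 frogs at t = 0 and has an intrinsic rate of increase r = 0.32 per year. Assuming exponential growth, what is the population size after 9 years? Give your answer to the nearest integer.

11366 frogs

N(t) = N₀·e^(rt) = 638 × e^(0.32×9) = 638 × e^2.88.
e^2.88 ≈ 17.814, so N ≈ 638 × 17.814 = 11365.5.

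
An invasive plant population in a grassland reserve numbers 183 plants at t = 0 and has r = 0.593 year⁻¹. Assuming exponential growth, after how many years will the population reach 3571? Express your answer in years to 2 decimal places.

Set N₀·e^(rt) = 3571: e^(0.593·t) = 3571/183 = 19.514.
0.593·t = ln(19.514) = 2.9711, so t = 2.9711/0.593 = 5.0103.

5.01 years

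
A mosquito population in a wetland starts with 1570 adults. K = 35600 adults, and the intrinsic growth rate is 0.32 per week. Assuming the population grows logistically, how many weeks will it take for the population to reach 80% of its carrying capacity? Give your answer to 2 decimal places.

13.95 weeks

A = (K − N₀)/N₀ = (35600 − 1570)/1570 = 21.675.
Solve 35600/(1 + 21.675·e^(−0.32t)) = 28480: 1 + 21.675·e^(−0.32t) = 1.25, so e^(−0.32t) = 0.0115339.
−0.32·t = ln(0.0115339) = -4.4625, so t = 4.4625/0.32 = 13.945.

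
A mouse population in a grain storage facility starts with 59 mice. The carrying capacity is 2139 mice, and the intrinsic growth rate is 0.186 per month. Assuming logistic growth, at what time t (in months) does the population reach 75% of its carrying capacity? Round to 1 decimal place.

25.1 months

A = (K − N₀)/N₀ = (2139 − 59)/59 = 35.254.
Solve 2139/(1 + 35.254·e^(−0.186t)) = 1604.25: 1 + 35.254·e^(−0.186t) = 1.3333, so e^(−0.186t) = 0.00945513.
−0.186·t = ln(0.00945513) = -4.6612, so t = 4.6612/0.186 = 25.06.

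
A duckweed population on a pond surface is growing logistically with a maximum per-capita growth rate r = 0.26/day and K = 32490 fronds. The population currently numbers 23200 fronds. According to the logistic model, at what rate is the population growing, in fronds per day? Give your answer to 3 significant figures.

1720 fronds per day

dN/dt = rN(1 − N/K) = 0.26 × 23200 × (1 − 23200/32490).
1 − 23200/32490 = 0.28593; dN/dt = 0.26 × 23200 × 0.28593 = 1724.8.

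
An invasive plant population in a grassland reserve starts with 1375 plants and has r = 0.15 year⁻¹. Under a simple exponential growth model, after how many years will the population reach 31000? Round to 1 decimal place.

Set N₀·e^(rt) = 31000: e^(0.15·t) = 31000/1375 = 22.545.
0.15·t = ln(22.545) = 3.1155, so t = 3.1155/0.15 = 20.77.

20.8 years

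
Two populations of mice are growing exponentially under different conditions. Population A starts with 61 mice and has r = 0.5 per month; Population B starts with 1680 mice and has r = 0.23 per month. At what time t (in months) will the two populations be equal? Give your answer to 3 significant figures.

12.3 months

Set 61·e^(0.5t) = 1680·e^(0.23t).
e^((0.5 − 0.23)t) = 1680/61 → e^(0.27·t) = 27.541.
0.27·t = ln(27.541) = 3.3157, so t = 3.3157/0.27 = 12.28.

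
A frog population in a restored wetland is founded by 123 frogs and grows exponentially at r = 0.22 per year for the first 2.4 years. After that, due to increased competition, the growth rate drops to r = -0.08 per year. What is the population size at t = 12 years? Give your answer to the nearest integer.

Phase 1: N(2.4) = 123·e^(0.22×2.4) = 123·e^0.528 = 208.551.
Phase 2 runs for 12 − 2.4 = 9.6 years at r = -0.08.
N(12) = 208.551·e^(-0.08×9.6) = 208.551·e^-0.768 = 96.7552.

97 frogs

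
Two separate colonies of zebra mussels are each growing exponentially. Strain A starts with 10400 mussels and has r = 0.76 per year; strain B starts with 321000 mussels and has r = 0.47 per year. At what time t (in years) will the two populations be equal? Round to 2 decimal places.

11.83 years

Set 10400·e^(0.76t) = 321000·e^(0.47t).
e^((0.76 − 0.47)t) = 321000/10400 → e^(0.29·t) = 30.865.
0.29·t = ln(30.865) = 3.4296, so t = 3.4296/0.29 = 11.826.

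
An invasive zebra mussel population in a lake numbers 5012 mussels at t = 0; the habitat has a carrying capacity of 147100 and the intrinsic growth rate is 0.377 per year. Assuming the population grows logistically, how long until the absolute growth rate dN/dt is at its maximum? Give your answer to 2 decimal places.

Logistic growth is fastest at N = K/2 = 73550.
A = (K − N₀)/N₀ = 28.35. Set K/(1 + A·e^(−rt)) = K/2 → A·e^(−rt) = 1.
e^(−0.377t) = 1/28.35 = 0.0352739, so t = ln(28.35)/0.377 = 3.3446/0.377 = 8.8716.

8.87 years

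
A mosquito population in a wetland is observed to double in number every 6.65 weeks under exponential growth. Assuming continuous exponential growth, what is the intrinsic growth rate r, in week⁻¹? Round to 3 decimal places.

0.104 per week

r = ln(2)/t_d = 0.6931/6.65 = 0.10423.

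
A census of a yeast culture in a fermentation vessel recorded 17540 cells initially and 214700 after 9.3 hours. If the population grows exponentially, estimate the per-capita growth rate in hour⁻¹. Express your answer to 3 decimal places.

From N(t) = N₀·e^(rt): e^(r·9.3) = 214700/17540 = 12.241.
r·9.3 = ln(12.241) = 2.5048, so r = 2.5048/9.3 = 0.26933.

0.269 per hour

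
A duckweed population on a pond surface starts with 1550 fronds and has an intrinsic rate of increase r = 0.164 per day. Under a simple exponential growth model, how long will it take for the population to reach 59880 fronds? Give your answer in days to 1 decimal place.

Set N₀·e^(rt) = 59880: e^(0.164·t) = 59880/1550 = 38.632.
0.164·t = ln(38.632) = 3.6541, so t = 3.6541/0.164 = 22.281.

22.3 days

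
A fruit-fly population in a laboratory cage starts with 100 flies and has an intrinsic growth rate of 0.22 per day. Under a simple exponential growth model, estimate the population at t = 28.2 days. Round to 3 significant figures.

N(t) = N₀·e^(rt) = 100 × e^(0.22×28.2) = 100 × e^6.204.
e^6.204 ≈ 494.72, so N ≈ 100 × 494.72 = 49472.4.

49500 flies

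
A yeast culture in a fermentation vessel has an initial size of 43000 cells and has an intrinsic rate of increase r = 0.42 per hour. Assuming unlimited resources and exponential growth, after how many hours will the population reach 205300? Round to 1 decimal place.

Set N₀·e^(rt) = 205300: e^(0.42·t) = 205300/43000 = 4.7744.
0.42·t = ln(4.7744) = 1.5633, so t = 1.5633/0.42 = 3.7221.

3.7 hours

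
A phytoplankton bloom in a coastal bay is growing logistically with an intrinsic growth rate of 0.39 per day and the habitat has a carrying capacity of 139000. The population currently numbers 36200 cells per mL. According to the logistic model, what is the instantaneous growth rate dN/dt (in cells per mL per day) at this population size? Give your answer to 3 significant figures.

10400 cells per mL per day

dN/dt = rN(1 − N/K) = 0.39 × 36200 × (1 − 36200/139000).
1 − 36200/139000 = 0.73957; dN/dt = 0.39 × 36200 × 0.73957 = 10441.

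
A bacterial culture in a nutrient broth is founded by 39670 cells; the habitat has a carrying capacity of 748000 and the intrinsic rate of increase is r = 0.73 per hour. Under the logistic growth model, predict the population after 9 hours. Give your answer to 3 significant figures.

730000 cells

A = (K − N₀)/N₀ = (748000 − 39670)/39670 = 17.856.
N(t) = K/(1 + A·e^(−rt)) = 748000/(1 + 17.856×e^(−0.73×9)).
e^(−6.57) = 0.0014018; denominator = 1 + 17.856×0.0014018 = 1.025.
N = 748000/1.025 = 729735.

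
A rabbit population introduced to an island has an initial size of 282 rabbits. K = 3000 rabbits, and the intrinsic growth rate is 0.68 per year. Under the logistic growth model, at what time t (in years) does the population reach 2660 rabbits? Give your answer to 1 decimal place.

A = (K − N₀)/N₀ = (3000 − 282)/282 = 9.6383.
Solve 3000/(1 + 9.6383·e^(−0.68t)) = 2660: 1 + 9.6383·e^(−0.68t) = 1.1278, so e^(−0.68t) = 0.0132616.
−0.68·t = ln(0.0132616) = -4.3229, so t = 4.3229/0.68 = 6.3572.

6.4 years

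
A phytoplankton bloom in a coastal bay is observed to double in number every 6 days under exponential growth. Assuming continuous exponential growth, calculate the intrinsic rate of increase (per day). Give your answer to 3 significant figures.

0.116 per day

r = ln(2)/t_d = 0.6931/6 = 0.11552.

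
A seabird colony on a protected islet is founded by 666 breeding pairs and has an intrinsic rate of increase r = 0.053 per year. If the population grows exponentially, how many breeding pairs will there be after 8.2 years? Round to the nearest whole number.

N(t) = N₀·e^(rt) = 666 × e^(0.053×8.2) = 666 × e^0.4346.
e^0.4346 ≈ 1.5443, so N ≈ 666 × 1.5443 = 1028.53.

1029 breeding pairs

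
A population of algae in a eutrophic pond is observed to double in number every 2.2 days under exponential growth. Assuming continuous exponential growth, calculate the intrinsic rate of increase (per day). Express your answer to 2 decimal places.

r = ln(2)/t_d = 0.6931/2.2 = 0.31507.

0.32 per day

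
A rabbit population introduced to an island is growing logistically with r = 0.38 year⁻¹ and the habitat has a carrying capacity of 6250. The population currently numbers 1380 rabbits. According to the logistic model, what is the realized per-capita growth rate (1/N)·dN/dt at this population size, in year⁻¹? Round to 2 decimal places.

0.30 per year

(1/N)·dN/dt = r(1 − N/K) = 0.38 × (1 − 1380/6250).
= 0.38 × 0.7792 = 0.2961.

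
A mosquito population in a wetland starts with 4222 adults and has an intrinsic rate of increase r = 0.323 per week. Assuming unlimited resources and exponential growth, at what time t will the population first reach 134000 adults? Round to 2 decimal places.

10.70 weeks

Set N₀·e^(rt) = 134000: e^(0.323·t) = 134000/4222 = 31.739.
0.323·t = ln(31.739) = 3.4575, so t = 3.4575/0.323 = 10.704.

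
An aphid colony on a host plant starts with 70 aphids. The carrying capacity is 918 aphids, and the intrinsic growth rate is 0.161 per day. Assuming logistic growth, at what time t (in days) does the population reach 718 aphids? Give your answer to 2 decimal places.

23.43 days

A = (K − N₀)/N₀ = (918 − 70)/70 = 12.114.
Solve 918/(1 + 12.114·e^(−0.161t)) = 718: 1 + 12.114·e^(−0.161t) = 1.2786, so e^(−0.161t) = 0.0229936.
−0.161·t = ln(0.0229936) = -3.7725, so t = 3.7725/0.161 = 23.432.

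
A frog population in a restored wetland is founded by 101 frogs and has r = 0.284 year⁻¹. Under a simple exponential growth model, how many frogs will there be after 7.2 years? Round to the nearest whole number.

780 frogs

N(t) = N₀·e^(rt) = 101 × e^(0.284×7.2) = 101 × e^2.045.
e^2.045 ≈ 7.7276, so N ≈ 101 × 7.7276 = 780.489.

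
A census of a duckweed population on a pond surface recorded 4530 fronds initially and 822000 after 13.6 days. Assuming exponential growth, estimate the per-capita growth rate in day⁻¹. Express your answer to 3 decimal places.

0.382 per day

From N(t) = N₀·e^(rt): e^(r·13.6) = 822000/4530 = 181.46.
r·13.6 = ln(181.46) = 5.201, so r = 5.201/13.6 = 0.38243.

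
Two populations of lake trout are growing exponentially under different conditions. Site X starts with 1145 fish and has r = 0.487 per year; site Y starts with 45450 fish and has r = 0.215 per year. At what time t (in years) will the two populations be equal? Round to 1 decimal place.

13.5 years

Set 1145·e^(0.487t) = 45450·e^(0.215t).
e^((0.487 − 0.215)t) = 45450/1145 → e^(0.272·t) = 39.694.
0.272·t = ln(39.694) = 3.6812, so t = 3.6812/0.272 = 13.534.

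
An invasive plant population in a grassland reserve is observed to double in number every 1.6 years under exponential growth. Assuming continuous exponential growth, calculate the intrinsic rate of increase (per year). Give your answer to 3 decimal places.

r = ln(2)/t_d = 0.6931/1.6 = 0.43322.

0.433 per year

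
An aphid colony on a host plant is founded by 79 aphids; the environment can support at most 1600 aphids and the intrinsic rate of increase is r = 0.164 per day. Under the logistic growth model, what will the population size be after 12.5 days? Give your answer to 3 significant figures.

460 aphids

A = (K − N₀)/N₀ = (1600 − 79)/79 = 19.253.
N(t) = K/(1 + A·e^(−rt)) = 1600/(1 + 19.253×e^(−0.164×12.5)).
e^(−2.05) = 0.12873; denominator = 1 + 19.253×0.12873 = 3.4786.
N = 1600/3.4786 = 459.961.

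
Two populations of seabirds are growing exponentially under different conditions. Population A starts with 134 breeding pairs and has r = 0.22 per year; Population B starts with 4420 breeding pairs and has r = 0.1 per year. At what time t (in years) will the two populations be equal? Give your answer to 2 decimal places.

29.13 years

Set 134·e^(0.22t) = 4420·e^(0.1t).
e^((0.22 − 0.1)t) = 4420/134 → e^(0.12·t) = 32.985.
0.12·t = ln(32.985) = 3.4961, so t = 3.4961/0.12 = 29.134.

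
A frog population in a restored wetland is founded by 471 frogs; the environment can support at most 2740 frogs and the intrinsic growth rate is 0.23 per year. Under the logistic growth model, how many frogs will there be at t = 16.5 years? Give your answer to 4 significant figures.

A = (K − N₀)/N₀ = (2740 − 471)/471 = 4.8174.
N(t) = K/(1 + A·e^(−rt)) = 2740/(1 + 4.8174×e^(−0.23×16.5)).
e^(−3.795) = 0.022483; denominator = 1 + 4.8174×0.022483 = 1.1083.
N = 2740/1.1083 = 2472.23.

2472 frogs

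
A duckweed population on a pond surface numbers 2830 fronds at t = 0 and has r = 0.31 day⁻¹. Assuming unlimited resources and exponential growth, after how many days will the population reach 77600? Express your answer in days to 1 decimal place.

Set N₀·e^(rt) = 77600: e^(0.31·t) = 77600/2830 = 27.42.
0.31·t = ln(27.42) = 3.3113, so t = 3.3113/0.31 = 10.682.

10.7 days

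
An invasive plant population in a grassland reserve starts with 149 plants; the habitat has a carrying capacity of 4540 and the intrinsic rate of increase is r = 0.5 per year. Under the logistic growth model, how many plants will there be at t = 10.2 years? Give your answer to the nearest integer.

A = (K − N₀)/N₀ = (4540 − 149)/149 = 29.47.
N(t) = K/(1 + A·e^(−rt)) = 4540/(1 + 29.47×e^(−0.5×10.2)).
e^(−5.1) = 0.0060967; denominator = 1 + 29.47×0.0060967 = 1.1797.
N = 4540/1.1797 = 3848.53.

3849 plants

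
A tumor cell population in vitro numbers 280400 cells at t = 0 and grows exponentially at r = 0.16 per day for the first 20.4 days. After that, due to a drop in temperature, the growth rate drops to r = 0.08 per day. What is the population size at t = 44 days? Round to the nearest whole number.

48446586 cells

Phase 1: N(20.4) = 280400·e^(0.16×20.4) = 280400·e^3.264 = 7.333566×10^6.
Phase 2 runs for 44 − 20.4 = 23.6 days at r = 0.08.
N(44) = 7.333566×10^6·e^(0.08×23.6) = 7.333566×10^6·e^1.888 = 4.844659×10^7.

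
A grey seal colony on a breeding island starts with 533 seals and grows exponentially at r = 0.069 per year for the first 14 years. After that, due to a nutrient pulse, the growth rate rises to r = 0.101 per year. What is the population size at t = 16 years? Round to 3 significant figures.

1710 seals

Phase 1: N(14) = 533·e^(0.069×14) = 533·e^0.966 = 1400.41.
Phase 2 runs for 16 − 14 = 2 years at r = 0.101.
N(16) = 1400.41·e^(0.101×2) = 1400.41·e^0.202 = 1713.89.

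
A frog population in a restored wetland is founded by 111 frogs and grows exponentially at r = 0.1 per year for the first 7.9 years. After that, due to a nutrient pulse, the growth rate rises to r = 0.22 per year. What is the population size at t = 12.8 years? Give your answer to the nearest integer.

Phase 1: N(7.9) = 111·e^(0.1×7.9) = 111·e^0.79 = 244.577.
Phase 2 runs for 12.8 − 7.9 = 4.9 years at r = 0.22.
N(12.8) = 244.577·e^(0.22×4.9) = 244.577·e^1.078 = 718.762.

719 frogs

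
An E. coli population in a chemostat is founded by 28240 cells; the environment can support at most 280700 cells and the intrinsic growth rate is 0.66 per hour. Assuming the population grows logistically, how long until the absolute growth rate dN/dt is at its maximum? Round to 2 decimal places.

Logistic growth is fastest at N = K/2 = 140350.
A = (K − N₀)/N₀ = 8.9398. Set K/(1 + A·e^(−rt)) = K/2 → A·e^(−rt) = 1.
e^(−0.66t) = 1/8.9398 = 0.111859, so t = ln(8.9398)/0.66 = 2.1905/0.66 = 3.319.

3.32 hours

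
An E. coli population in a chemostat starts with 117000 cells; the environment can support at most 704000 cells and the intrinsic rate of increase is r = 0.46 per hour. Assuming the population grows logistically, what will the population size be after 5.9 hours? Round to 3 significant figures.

A = (K − N₀)/N₀ = (704000 − 117000)/117000 = 5.0171.
N(t) = K/(1 + A·e^(−rt)) = 704000/(1 + 5.0171×e^(−0.46×5.9)).
e^(−2.714) = 0.066271; denominator = 1 + 5.0171×0.066271 = 1.3325.
N = 704000/1.3325 = 528335.

528000 cells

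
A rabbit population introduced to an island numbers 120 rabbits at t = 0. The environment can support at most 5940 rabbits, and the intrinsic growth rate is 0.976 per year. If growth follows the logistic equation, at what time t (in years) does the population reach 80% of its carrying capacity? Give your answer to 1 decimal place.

A = (K − N₀)/N₀ = (5940 − 120)/120 = 48.5.
Solve 5940/(1 + 48.5·e^(−0.976t)) = 4752: 1 + 48.5·e^(−0.976t) = 1.25, so e^(−0.976t) = 0.00515464.
−0.976·t = ln(0.00515464) = -5.2679, so t = 5.2679/0.976 = 5.3974.

5.4 years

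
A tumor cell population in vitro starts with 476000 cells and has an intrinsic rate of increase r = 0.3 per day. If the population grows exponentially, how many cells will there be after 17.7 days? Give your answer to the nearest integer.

96318709 cells

N(t) = N₀·e^(rt) = 476000 × e^(0.3×17.7) = 476000 × e^5.31.
e^5.31 ≈ 202.35, so N ≈ 476000 × 202.35 = 9.631871×10^7.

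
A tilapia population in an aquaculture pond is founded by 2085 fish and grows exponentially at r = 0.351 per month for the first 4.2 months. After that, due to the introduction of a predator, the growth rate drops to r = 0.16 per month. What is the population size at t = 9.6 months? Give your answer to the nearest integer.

21606 fish

Phase 1: N(4.2) = 2085·e^(0.351×4.2) = 2085·e^1.474 = 9106.32.
Phase 2 runs for 9.6 − 4.2 = 5.4 months at r = 0.16.
N(9.6) = 9106.32·e^(0.16×5.4) = 9106.32·e^0.864 = 21606.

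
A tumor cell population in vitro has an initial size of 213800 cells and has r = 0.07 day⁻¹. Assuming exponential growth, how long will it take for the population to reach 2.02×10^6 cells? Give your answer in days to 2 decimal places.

Set N₀·e^(rt) = 2.02×10^6: e^(0.07·t) = 2.02×10^6/213800 = 9.4481.
0.07·t = ln(9.4481) = 2.2458, so t = 2.2458/0.07 = 32.083.

32.08 days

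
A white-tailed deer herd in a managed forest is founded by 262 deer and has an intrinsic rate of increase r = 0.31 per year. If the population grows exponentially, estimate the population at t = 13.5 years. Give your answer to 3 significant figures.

17200 deer

N(t) = N₀·e^(rt) = 262 × e^(0.31×13.5) = 262 × e^4.185.
e^4.185 ≈ 65.694, so N ≈ 262 × 65.694 = 17211.7.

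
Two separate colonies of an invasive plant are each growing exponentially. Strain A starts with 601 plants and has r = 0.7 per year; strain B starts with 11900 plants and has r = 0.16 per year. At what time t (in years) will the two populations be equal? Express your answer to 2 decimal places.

Set 601·e^(0.7t) = 11900·e^(0.16t).
e^((0.7 − 0.16)t) = 11900/601 → e^(0.54·t) = 19.8.
0.54·t = ln(19.8) = 2.9857, so t = 2.9857/0.54 = 5.5291.

5.53 years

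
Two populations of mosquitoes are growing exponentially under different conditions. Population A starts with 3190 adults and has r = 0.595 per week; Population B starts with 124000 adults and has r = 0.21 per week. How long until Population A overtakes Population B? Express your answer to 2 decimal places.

Set 3190·e^(0.595t) = 124000·e^(0.21t).
e^((0.595 − 0.21)t) = 124000/3190 → e^(0.385·t) = 38.871.
0.385·t = ln(38.871) = 3.6603, so t = 3.6603/0.385 = 9.5072.

9.51 weeks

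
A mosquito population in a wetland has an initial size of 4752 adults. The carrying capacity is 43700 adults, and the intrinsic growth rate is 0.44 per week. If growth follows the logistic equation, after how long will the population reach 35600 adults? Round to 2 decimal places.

A = (K − N₀)/N₀ = (43700 − 4752)/4752 = 8.1961.
Solve 43700/(1 + 8.1961·e^(−0.44t)) = 35600: 1 + 8.1961·e^(−0.44t) = 1.2275, so e^(−0.44t) = 0.0277604.
−0.44·t = ln(0.0277604) = -3.5841, so t = 3.5841/0.44 = 8.1458.

8.15 weeks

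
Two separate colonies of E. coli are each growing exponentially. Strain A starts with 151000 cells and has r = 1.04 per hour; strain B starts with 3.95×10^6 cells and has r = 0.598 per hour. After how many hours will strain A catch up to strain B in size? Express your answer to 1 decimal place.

Set 151000·e^(1.04t) = 3.95×10^6·e^(0.598t).
e^((1.04 − 0.598)t) = 3.95×10^6/151000 → e^(0.442·t) = 26.159.
0.442·t = ln(26.159) = 3.2642, so t = 3.2642/0.442 = 7.385.

7.4 hours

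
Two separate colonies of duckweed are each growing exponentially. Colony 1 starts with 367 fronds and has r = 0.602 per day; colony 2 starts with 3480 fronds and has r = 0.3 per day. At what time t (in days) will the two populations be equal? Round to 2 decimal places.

Set 367·e^(0.602t) = 3480·e^(0.3t).
e^((0.602 − 0.3)t) = 3480/367 → e^(0.302·t) = 9.4823.
0.302·t = ln(9.4823) = 2.2494, so t = 2.2494/0.302 = 7.4484.

7.45 days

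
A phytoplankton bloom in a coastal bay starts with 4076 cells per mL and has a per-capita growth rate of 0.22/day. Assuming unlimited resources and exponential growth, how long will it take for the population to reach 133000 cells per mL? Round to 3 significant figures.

Set N₀·e^(rt) = 133000: e^(0.22·t) = 133000/4076 = 32.63.
0.22·t = ln(32.63) = 3.4852, so t = 3.4852/0.22 = 15.842.

15.8 days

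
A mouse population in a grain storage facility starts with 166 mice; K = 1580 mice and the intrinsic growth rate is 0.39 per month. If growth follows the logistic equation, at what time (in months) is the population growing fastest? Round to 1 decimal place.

5.5 months

Logistic growth is fastest at N = K/2 = 790.
A = (K − N₀)/N₀ = 8.5181. Set K/(1 + A·e^(−rt)) = K/2 → A·e^(−rt) = 1.
e^(−0.39t) = 1/8.5181 = 0.117397, so t = ln(8.5181)/0.39 = 2.1422/0.39 = 5.4928.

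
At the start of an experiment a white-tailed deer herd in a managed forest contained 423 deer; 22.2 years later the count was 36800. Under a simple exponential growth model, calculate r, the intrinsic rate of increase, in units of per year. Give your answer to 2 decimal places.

From N(t) = N₀·e^(rt): e^(r·22.2) = 36800/423 = 86.998.
r·22.2 = ln(86.998) = 4.4659, so r = 4.4659/22.2 = 0.20117.

0.20 per year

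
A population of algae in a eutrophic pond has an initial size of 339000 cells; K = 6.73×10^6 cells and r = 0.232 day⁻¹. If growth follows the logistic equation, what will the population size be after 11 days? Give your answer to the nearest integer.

A = (K − N₀)/N₀ = (6.73×10^6 − 339000)/339000 = 18.853.
N(t) = K/(1 + A·e^(−rt)) = 6.73×10^6/(1 + 18.853×e^(−0.232×11)).
e^(−2.552) = 0.077926; denominator = 1 + 18.853×0.077926 = 2.4691.
N = 6.73×10^6/2.4691 = 2.725696×10^6.

2725696 cells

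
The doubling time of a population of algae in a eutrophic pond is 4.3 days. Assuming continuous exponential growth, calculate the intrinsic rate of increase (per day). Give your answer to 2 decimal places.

r = ln(2)/t_d = 0.6931/4.3 = 0.1612.

0.16 per day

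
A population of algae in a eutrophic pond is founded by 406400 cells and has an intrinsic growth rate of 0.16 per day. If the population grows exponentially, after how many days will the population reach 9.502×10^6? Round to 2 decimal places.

Set N₀·e^(rt) = 9.502×10^6: e^(0.16·t) = 9.502×10^6/406400 = 23.381.
0.16·t = ln(23.381) = 3.1519, so t = 3.1519/0.16 = 19.699.

19.70 days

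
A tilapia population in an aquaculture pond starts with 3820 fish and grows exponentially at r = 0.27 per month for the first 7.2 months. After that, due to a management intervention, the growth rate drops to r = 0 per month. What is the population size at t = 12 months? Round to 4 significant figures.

26690 fish

Phase 1: N(7.2) = 3820·e^(0.27×7.2) = 3820·e^1.944 = 26689.
Phase 2 runs for 12 − 7.2 = 4.8 months at r = 0.
N(12) = 26689·e^(0×4.8) = 26689·e^0 = 26689.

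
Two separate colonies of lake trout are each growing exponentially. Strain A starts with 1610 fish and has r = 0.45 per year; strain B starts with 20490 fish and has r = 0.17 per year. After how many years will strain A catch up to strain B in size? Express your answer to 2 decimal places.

Set 1610·e^(0.45t) = 20490·e^(0.17t).
e^((0.45 − 0.17)t) = 20490/1610 → e^(0.28·t) = 12.727.
0.28·t = ln(12.727) = 2.5437, so t = 2.5437/0.28 = 9.0847.

9.08 years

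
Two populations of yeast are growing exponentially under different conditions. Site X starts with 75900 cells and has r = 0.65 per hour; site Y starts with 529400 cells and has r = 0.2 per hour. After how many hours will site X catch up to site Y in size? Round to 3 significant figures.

4.32 hours

Set 75900·e^(0.65t) = 529400·e^(0.2t).
e^((0.65 − 0.2)t) = 529400/75900 → e^(0.45·t) = 6.975.
0.45·t = ln(6.975) = 1.9423, so t = 1.9423/0.45 = 4.3163.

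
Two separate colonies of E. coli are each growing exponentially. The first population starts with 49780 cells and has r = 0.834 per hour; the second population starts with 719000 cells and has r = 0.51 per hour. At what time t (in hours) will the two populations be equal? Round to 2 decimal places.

8.24 hours

Set 49780·e^(0.834t) = 719000·e^(0.51t).
e^((0.834 − 0.51)t) = 719000/49780 → e^(0.324·t) = 14.444.
0.324·t = ln(14.444) = 2.6702, so t = 2.6702/0.324 = 8.2415.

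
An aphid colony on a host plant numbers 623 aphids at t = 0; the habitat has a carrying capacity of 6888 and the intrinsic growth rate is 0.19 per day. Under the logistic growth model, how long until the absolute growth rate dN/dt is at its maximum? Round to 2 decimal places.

12.15 days

Logistic growth is fastest at N = K/2 = 3444.
A = (K − N₀)/N₀ = 10.056. Set K/(1 + A·e^(−rt)) = K/2 → A·e^(−rt) = 1.
e^(−0.19t) = 1/10.056 = 0.0994413, so t = ln(10.056)/0.19 = 2.3082/0.19 = 12.148.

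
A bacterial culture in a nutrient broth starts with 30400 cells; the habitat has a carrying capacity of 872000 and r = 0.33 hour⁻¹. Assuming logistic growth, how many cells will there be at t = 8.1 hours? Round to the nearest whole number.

A = (K − N₀)/N₀ = (872000 − 30400)/30400 = 27.684.
N(t) = K/(1 + A·e^(−rt)) = 872000/(1 + 27.684×e^(−0.33×8.1)).
e^(−2.673) = 0.069045; denominator = 1 + 27.684×0.069045 = 2.9115.
N = 872000/2.9115 = 299507.

299507 cells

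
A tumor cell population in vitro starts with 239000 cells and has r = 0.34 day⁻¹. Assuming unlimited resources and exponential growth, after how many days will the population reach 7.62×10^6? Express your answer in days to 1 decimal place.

Set N₀·e^(rt) = 7.62×10^6: e^(0.34·t) = 7.62×10^6/239000 = 31.883.
0.34·t = ln(31.883) = 3.4621, so t = 3.4621/0.34 = 10.183.

10.2 days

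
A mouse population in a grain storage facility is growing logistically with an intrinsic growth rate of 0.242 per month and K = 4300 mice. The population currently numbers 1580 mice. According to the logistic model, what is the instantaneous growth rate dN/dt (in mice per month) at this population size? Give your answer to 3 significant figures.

dN/dt = rN(1 − N/K) = 0.242 × 1580 × (1 − 1580/4300).
1 − 1580/4300 = 0.63256; dN/dt = 0.242 × 1580 × 0.63256 = 241.86.

242 mice per month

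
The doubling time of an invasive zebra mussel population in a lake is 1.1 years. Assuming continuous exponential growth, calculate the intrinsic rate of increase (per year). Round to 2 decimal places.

r = ln(2)/t_d = 0.6931/1.1 = 0.63013.

0.63 per year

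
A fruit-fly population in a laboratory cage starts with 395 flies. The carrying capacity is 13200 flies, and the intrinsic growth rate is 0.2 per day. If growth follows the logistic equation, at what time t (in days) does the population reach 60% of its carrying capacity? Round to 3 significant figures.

A = (K − N₀)/N₀ = (13200 − 395)/395 = 32.418.
Solve 13200/(1 + 32.418·e^(−0.2t)) = 7920: 1 + 32.418·e^(−0.2t) = 1.6667, so e^(−0.2t) = 0.0205649.
−0.2·t = ln(0.0205649) = -3.8842, so t = 3.8842/0.2 = 19.421.

19.4 days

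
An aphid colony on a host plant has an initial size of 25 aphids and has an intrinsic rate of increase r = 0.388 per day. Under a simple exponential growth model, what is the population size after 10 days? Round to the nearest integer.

N(t) = N₀·e^(rt) = 25 × e^(0.388×10) = 25 × e^3.88.
e^3.88 ≈ 48.424, so N ≈ 25 × 48.424 = 1210.61.

1211 aphids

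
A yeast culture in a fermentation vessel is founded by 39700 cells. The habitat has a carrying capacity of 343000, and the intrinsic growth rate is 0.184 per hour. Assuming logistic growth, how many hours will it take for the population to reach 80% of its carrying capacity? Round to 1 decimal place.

A = (K − N₀)/N₀ = (343000 − 39700)/39700 = 7.6398.
Solve 343000/(1 + 7.6398·e^(−0.184t)) = 274400: 1 + 7.6398·e^(−0.184t) = 1.25, so e^(−0.184t) = 0.0327234.
−0.184·t = ln(0.0327234) = -3.4197, so t = 3.4197/0.184 = 18.585.

18.6 hours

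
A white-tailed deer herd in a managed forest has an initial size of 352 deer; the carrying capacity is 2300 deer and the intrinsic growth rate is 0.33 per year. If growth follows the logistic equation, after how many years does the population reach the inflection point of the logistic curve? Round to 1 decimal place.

Logistic growth is fastest at N = K/2 = 1150.
A = (K − N₀)/N₀ = 5.5341. Set K/(1 + A·e^(−rt)) = K/2 → A·e^(−rt) = 1.
e^(−0.33t) = 1/5.5341 = 0.180698, so t = ln(5.5341)/0.33 = 1.7109/0.33 = 5.1846.

5.2 years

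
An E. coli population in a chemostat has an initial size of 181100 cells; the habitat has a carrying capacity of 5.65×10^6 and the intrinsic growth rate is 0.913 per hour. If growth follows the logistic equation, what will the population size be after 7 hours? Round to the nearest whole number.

5377727 cells

A = (K − N₀)/N₀ = (5.65×10^6 − 181100)/181100 = 30.198.
N(t) = K/(1 + A·e^(−rt)) = 5.65×10^6/(1 + 30.198×e^(−0.913×7)).
e^(−6.391) = 0.0016766; denominator = 1 + 30.198×0.0016766 = 1.0506.
N = 5.65×10^6/1.0506 = 5.377727×10^6.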